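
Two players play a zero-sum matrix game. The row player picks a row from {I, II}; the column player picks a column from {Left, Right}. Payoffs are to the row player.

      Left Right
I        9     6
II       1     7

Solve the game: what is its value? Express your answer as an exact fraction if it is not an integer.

19/3

Row minima: I → 6, II → 1; maximin = 6.
Column maxima: Left → 9, Right → 7; minimax = 7.
6 ≠ 7, so there is no saddle point; optimal play is mixed.
Let the row player play I with probability p. Expected payoff against Left: 9p + 1(1−p) = 8p + 1; against Right: 6p + 7(1−p) = −p + 7.
Setting these equal: 8p + 1 = −p + 7 ⇒ 9p = 6 ⇒ p = 2/3, and the value is (8)·(2/3) + 1 = 19/3.
For the column player: with q = P(Left), equating I's and II's payoffs gives 3q + 6 = −6q + 7 ⇒ q = 1/9.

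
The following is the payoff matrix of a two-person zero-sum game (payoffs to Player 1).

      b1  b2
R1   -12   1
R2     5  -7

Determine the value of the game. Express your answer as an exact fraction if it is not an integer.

Row minima: R1 → -12, R2 → -7; maximin = -7.
Column maxima: b1 → 5, b2 → 1; minimax = 1.
-7 ≠ 1, so there is no saddle point; optimal play is mixed.
Let Player 1 play R1 with probability p. Expected payoff against b1: (-12)p + 5(1−p) = −17p + 5; against b2: 1p + (-7)(1−p) = 8p − 7.
Setting these equal: −17p + 5 = 8p − 7 ⇒ −25p = -12 ⇒ p = 12/25, and the value is (-17)·(12/25) + 5 = -79/25.
For Player 2: with q = P(b1), equating R1's and R2's payoffs gives −13q + 1 = 12q − 7 ⇒ q = 8/25.

-79/25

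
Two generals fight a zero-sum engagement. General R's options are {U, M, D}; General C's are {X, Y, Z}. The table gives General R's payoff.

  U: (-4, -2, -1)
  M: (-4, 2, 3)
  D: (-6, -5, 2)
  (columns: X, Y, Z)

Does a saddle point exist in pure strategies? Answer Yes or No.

Yes

Row minima: U → -4, M → -4, D → -6; maximin = -4.
Column maxima: X → -4, Y → 2, Z → 3; minimax = -4.
maximin = minimax = -4, so a saddle point exists.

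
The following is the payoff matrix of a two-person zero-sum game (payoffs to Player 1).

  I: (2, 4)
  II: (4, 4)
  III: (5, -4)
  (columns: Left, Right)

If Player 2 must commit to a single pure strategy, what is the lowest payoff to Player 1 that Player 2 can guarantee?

4

Column maxima: Left → 5, Right → 4.
The smallest of these is 4.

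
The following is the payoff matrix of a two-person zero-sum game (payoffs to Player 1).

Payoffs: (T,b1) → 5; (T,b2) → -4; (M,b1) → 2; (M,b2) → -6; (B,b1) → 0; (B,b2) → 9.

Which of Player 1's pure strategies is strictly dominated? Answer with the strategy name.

T gives a strictly higher payoff than M against every column: 5 > 2, -4 > -6.
So M is strictly dominated and Player 1 never plays it.

M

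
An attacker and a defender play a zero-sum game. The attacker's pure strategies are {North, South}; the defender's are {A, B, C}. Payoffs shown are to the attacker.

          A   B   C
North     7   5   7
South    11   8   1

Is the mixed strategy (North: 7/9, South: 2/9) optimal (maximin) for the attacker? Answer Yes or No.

Against A this mix gives (7/9)·7 + (2/9)·11 = 71/9.
Against B this mix gives (7/9)·5 + (2/9)·8 = 17/3.
Against C this mix gives (7/9)·7 + (2/9)·1 = 17/3.
All of the defender's active replies (B, C) yield 17/3, and no column does worse for the attacker. The mix makes the defender indifferent and guarantees 17/3, so it is optimal.

Yes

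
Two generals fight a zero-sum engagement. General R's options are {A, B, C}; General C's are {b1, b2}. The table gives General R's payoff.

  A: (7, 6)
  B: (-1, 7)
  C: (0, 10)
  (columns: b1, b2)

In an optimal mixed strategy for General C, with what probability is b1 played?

Row minima: A → 6, B → -1, C → 0; maximin = 6.
Column maxima: b1 → 7, b2 → 10; minimax = 7.
6 ≠ 7, so there is no saddle point; optimal play is mixed.
B is strictly dominated by C, so General R never plays it.
On the remaining 2×2 (A, C vs b1, b2):
Let General R play A with probability p. Expected payoff against b1: 7p + 0(1−p) = 7p; against b2: 6p + 10(1−p) = −4p + 10.
Setting these equal: 7p = −4p + 10 ⇒ 11p = 10 ⇒ p = 10/11, and the value is (7)·(10/11) = 70/11.
For General C: with q = P(b1), equating A's and C's payoffs gives q + 6 = −10q + 10 ⇒ q = 4/11.

4/11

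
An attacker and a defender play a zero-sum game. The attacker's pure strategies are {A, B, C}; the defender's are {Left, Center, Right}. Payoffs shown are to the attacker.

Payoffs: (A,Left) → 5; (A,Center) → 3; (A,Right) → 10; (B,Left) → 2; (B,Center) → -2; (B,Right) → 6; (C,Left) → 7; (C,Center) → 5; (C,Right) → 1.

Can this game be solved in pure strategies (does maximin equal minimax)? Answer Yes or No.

Row minima: A → 3, B → -2, C → 1; maximin = 3.
Column maxima: Left → 7, Center → 5, Right → 10; minimax = 5.
3 ≠ 5, so no pure-strategy equilibrium exists.

No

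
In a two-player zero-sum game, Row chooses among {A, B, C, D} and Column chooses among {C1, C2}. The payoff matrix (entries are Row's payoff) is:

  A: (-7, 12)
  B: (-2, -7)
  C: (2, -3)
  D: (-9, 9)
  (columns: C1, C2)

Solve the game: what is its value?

Row minima: A → -7, B → -7, C → -3, D → -9; maximin = -3.
Column maxima: C1 → 2, C2 → 12; minimax = 2.
-3 ≠ 2, so there is no saddle point; optimal play is mixed.
B is strictly dominated by C, so Row never plays it.
D is strictly dominated by A, so Row never plays it.
On the remaining 2×2 (A, C vs C1, C2):
Let Row play A with probability p. Expected payoff against C1: (-7)p + 2(1−p) = −9p + 2; against C2: 12p + (-3)(1−p) = 15p − 3.
Setting these equal: −9p + 2 = 15p − 3 ⇒ −24p = -5 ⇒ p = 5/24, and the value is (-9)·(5/24) + 2 = 1/8.
For Column: with q = P(C1), equating A's and C's payoffs gives −19q + 12 = 5q − 3 ⇒ q = 5/8.

1/8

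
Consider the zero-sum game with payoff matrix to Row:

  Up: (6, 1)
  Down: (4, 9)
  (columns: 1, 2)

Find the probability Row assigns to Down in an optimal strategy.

1/2

Row minima: Up → 1, Down → 4; maximin = 4.
Column maxima: 1 → 6, 2 → 9; minimax = 6.
4 ≠ 6, so there is no saddle point; optimal play is mixed.
Let Row play Up with probability p. Expected payoff against 1: 6p + 4(1−p) = 2p + 4; against 2: 1p + 9(1−p) = −8p + 9.
Setting these equal: 2p + 4 = −8p + 9 ⇒ 10p = 5 ⇒ p = 1/2, and the value is (2)·(1/2) + 4 = 5.
For Column: with q = P(1), equating Up's and Down's payoffs gives 5q + 1 = −5q + 9 ⇒ q = 4/5.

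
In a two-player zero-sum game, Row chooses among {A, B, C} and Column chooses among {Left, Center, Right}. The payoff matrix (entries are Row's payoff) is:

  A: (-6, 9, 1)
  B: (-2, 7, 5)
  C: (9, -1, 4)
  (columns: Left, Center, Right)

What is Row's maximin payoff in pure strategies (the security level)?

-1

Row minima: A → -6, B → -2, C → -1.
The best of these is -1.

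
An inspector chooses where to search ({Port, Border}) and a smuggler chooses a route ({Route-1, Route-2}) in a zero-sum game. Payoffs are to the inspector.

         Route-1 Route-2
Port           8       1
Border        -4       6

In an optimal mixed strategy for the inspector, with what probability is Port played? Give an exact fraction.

10/17

Row minima: Port → 1, Border → -4; maximin = 1.
Column maxima: Route-1 → 8, Route-2 → 6; minimax = 6.
1 ≠ 6, so there is no saddle point; optimal play is mixed.
Let the inspector play Port with probability p. Expected payoff against Route-1: 8p + (-4)(1−p) = 12p − 4; against Route-2: 1p + 6(1−p) = −5p + 6.
Setting these equal: 12p − 4 = −5p + 6 ⇒ 17p = 10 ⇒ p = 10/17, and the value is (12)·(10/17) − 4 = 52/17.
For the smuggler: with q = P(Route-1), equating Port's and Border's payoffs gives 7q + 1 = −10q + 6 ⇒ q = 5/17.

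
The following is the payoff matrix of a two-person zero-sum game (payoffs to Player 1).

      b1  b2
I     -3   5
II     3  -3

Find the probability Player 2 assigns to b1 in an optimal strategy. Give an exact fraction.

Row minima: I → -3, II → -3; maximin = -3.
Column maxima: b1 → 3, b2 → 5; minimax = 3.
-3 ≠ 3, so there is no saddle point; optimal play is mixed.
Let Player 1 play I with probability p. Expected payoff against b1: (-3)p + 3(1−p) = −6p + 3; against b2: 5p + (-3)(1−p) = 8p − 3.
Setting these equal: −6p + 3 = 8p − 3 ⇒ −14p = -6 ⇒ p = 3/7, and the value is (-6)·(3/7) + 3 = 3/7.
For Player 2: with q = P(b1), equating I's and II's payoffs gives −8q + 5 = 6q − 3 ⇒ q = 4/7.

4/7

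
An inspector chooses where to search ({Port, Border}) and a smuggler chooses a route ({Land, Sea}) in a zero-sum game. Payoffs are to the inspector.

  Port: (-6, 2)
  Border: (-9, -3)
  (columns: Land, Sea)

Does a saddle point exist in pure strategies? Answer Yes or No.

Row minima: Port → -6, Border → -9; maximin = -6.
Column maxima: Land → -6, Sea → 2; minimax = -6.
maximin = minimax = -6, so a saddle point exists.

Yes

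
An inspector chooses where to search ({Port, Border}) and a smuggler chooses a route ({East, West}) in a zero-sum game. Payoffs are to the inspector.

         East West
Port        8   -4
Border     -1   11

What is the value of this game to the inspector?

Row minima: Port → -4, Border → -1; maximin = -1.
Column maxima: East → 8, West → 11; minimax = 8.
-1 ≠ 8, so there is no saddle point; optimal play is mixed.
Let the inspector play Port with probability p. Expected payoff against East: 8p + (-1)(1−p) = 9p − 1; against West: (-4)p + 11(1−p) = −15p + 11.
Setting these equal: 9p − 1 = −15p + 11 ⇒ 24p = 12 ⇒ p = 1/2, and the value is (9)·(1/2) − 1 = 7/2.
For the smuggler: with q = P(East), equating Port's and Border's payoffs gives 12q − 4 = −12q + 11 ⇒ q = 5/8.

7/2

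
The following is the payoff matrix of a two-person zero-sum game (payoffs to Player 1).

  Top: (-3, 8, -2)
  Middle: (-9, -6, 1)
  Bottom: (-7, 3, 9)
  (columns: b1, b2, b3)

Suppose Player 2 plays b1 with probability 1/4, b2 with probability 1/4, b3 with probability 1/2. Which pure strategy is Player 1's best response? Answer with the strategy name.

Expected payoff of Top: (1/4)·(-3) + (1/4)·8 + (1/2)·(-2) = 1/4.
Expected payoff of Middle: (1/4)·(-9) + (1/4)·(-6) + (1/2)·1 = -13/4.
Expected payoff of Bottom: (1/4)·(-7) + (1/4)·3 + (1/2)·9 = 7/2.
The largest is 7/2, so Player 1's best response is Bottom.

Bottom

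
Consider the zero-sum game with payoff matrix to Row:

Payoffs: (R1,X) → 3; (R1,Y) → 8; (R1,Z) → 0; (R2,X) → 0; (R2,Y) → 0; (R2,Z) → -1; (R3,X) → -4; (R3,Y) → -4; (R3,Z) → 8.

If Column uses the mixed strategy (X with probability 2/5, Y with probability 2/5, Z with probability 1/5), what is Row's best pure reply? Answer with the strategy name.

Expected payoff of R1: (2/5)·3 + (2/5)·8 + (1/5)·0 = 22/5.
Expected payoff of R2: (2/5)·0 + (2/5)·0 + (1/5)·(-1) = -1/5.
Expected payoff of R3: (2/5)·(-4) + (2/5)·(-4) + (1/5)·8 = -8/5.
The largest is 22/5, so Row's best response is R1.

R1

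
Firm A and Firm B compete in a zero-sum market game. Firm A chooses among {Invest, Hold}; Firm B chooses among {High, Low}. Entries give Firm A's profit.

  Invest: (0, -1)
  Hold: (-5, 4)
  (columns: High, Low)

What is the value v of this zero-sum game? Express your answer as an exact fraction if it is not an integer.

-1/2

Row minima: Invest → -1, Hold → -5; maximin = -1.
Column maxima: High → 0, Low → 4; minimax = 0.
-1 ≠ 0, so there is no saddle point; optimal play is mixed.
Let Firm A play Invest with probability p. Expected payoff against High: 0p + (-5)(1−p) = 5p − 5; against Low: (-1)p + 4(1−p) = −5p + 4.
Setting these equal: 5p − 5 = −5p + 4 ⇒ 10p = 9 ⇒ p = 9/10, and the value is (5)·(9/10) − 5 = -1/2.
For Firm B: with q = P(High), equating Invest's and Hold's payoffs gives q − 1 = −9q + 4 ⇒ q = 1/2.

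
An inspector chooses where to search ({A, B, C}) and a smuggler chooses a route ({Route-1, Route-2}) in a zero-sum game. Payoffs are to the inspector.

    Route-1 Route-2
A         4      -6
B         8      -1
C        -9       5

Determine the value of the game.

31/23

Row minima: A → -6, B → -1, C → -9; maximin = -1.
Column maxima: Route-1 → 8, Route-2 → 5; minimax = 5.
-1 ≠ 5, so there is no saddle point; optimal play is mixed.
A is strictly dominated by B, so the inspector never plays it.
On the remaining 2×2 (B, C vs Route-1, Route-2):
Let the inspector play B with probability p. Expected payoff against Route-1: 8p + (-9)(1−p) = 17p − 9; against Route-2: (-1)p + 5(1−p) = −6p + 5.
Setting these equal: 17p − 9 = −6p + 5 ⇒ 23p = 14 ⇒ p = 14/23, and the value is (17)·(14/23) − 9 = 31/23.
For the smuggler: with q = P(Route-1), equating B's and C's payoffs gives 9q − 1 = −14q + 5 ⇒ q = 6/23.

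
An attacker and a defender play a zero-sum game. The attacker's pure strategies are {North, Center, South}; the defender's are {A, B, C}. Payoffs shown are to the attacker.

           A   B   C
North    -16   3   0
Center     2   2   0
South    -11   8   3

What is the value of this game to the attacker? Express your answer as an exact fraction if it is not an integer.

3/8

Row minima: North → -16, Center → 0, South → -11; maximin = 0.
Column maxima: A → 2, B → 8, C → 3; minimax = 2.
0 ≠ 2, so there is no saddle point; optimal play is mixed.
North is strictly dominated by South, so the attacker never plays it.
B is strictly dominated by C (it gives the attacker strictly more in every row), so the defender never plays it.
On the remaining 2×2 (Center, South vs A, C):
Let the attacker play Center with probability p. Expected payoff against A: 2p + (-11)(1−p) = 13p − 11; against C: 0p + 3(1−p) = −3p + 3.
Setting these equal: 13p − 11 = −3p + 3 ⇒ 16p = 14 ⇒ p = 7/8, and the value is (13)·(7/8) − 11 = 3/8.
For the defender: with q = P(A), equating Center's and South's payoffs gives 2q = −14q + 3 ⇒ q = 3/16.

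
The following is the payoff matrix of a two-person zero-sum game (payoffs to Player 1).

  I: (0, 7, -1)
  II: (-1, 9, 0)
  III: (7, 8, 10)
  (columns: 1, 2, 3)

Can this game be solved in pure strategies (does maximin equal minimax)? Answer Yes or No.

Yes

Row minima: I → -1, II → -1, III → 7; maximin = 7.
Column maxima: 1 → 7, 2 → 9, 3 → 10; minimax = 7.
maximin = minimax = 7, so a saddle point exists.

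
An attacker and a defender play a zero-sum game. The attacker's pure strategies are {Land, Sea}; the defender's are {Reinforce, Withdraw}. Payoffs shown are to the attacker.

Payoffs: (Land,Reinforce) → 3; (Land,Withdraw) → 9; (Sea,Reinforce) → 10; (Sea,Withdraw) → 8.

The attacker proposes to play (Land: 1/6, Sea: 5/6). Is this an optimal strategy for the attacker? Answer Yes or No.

No

Against Reinforce this mix gives (1/6)·3 + (5/6)·10 = 53/6.
Against Withdraw this mix gives (1/6)·9 + (5/6)·8 = 49/6.
The defender will play Withdraw, holding the attacker to 49/6. Shifting weight toward the row that does better against Withdraw would raise this floor (the equalizing mix achieves 33/4 against both Withdraw and Reinforce), so the proposed strategy is not optimal.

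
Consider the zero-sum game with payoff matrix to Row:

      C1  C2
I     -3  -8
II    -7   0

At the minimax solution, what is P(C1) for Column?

Row minima: I → -8, II → -7; maximin = -7.
Column maxima: C1 → -3, C2 → 0; minimax = -3.
-7 ≠ -3, so there is no saddle point; optimal play is mixed.
Let Row play I with probability p. Expected payoff against C1: (-3)p + (-7)(1−p) = 4p − 7; against C2: (-8)p + 0(1−p) = −8p.
Setting these equal: 4p − 7 = −8p ⇒ 12p = 7 ⇒ p = 7/12, and the value is (4)·(7/12) − 7 = -14/3.
For Column: with q = P(C1), equating I's and II's payoffs gives 5q − 8 = −7q ⇒ q = 2/3.

2/3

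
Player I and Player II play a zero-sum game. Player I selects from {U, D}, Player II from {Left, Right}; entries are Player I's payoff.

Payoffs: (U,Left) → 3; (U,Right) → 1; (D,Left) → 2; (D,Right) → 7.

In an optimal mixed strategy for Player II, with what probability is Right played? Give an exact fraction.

1/7

Row minima: U → 1, D → 2; maximin = 2.
Column maxima: Left → 3, Right → 7; minimax = 3.
2 ≠ 3, so there is no saddle point; optimal play is mixed.
Let Player I play U with probability p. Expected payoff against Left: 3p + 2(1−p) = p + 2; against Right: 1p + 7(1−p) = −6p + 7.
Setting these equal: p + 2 = −6p + 7 ⇒ 7p = 5 ⇒ p = 5/7, and the value is (1)·(5/7) + 2 = 19/7.
For Player II: with q = P(Left), equating U's and D's payoffs gives 2q + 1 = −5q + 7 ⇒ q = 6/7.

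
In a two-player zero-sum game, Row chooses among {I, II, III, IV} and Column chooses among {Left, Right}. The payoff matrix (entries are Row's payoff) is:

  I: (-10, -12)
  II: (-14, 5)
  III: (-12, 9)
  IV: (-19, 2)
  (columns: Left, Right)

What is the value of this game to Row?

Row minima: I → -12, II → -14, III → -12, IV → -19; maximin = -12.
Column maxima: Left → -10, Right → 9; minimax = -10.
-12 ≠ -10, so there is no saddle point; optimal play is mixed.
II is strictly dominated by III, so Row never plays it.
IV is strictly dominated by III, so Row never plays it.
On the remaining 2×2 (I, III vs Left, Right):
Let Row play I with probability p. Expected payoff against Left: (-10)p + (-12)(1−p) = 2p − 12; against Right: (-12)p + 9(1−p) = −21p + 9.
Setting these equal: 2p − 12 = −21p + 9 ⇒ 23p = 21 ⇒ p = 21/23, and the value is (2)·(21/23) − 12 = -234/23.
For Column: with q = P(Left), equating I's and III's payoffs gives 2q − 12 = −21q + 9 ⇒ q = 21/23.

-234/23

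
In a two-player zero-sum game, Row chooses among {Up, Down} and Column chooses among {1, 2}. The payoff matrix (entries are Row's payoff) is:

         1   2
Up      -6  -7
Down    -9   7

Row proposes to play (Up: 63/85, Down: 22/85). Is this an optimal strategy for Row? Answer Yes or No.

Against 1 this mix gives (63/85)·(-6) + (22/85)·(-9) = -576/85.
Against 2 this mix gives (63/85)·(-7) + (22/85)·7 = -287/85.
Column will play 1, holding Row to -576/85. Shifting weight toward the row that does better against 1 would raise this floor (the equalizing mix achieves -105/17 against both 1 and 2), so the proposed strategy is not optimal.

No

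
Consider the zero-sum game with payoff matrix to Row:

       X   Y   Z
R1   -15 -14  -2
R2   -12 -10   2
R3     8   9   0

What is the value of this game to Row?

8/11

Row minima: R1 → -15, R2 → -12, R3 → 0; maximin = 0.
Column maxima: X → 8, Y → 9, Z → 2; minimax = 2.
0 ≠ 2, so there is no saddle point; optimal play is mixed.
R1 is strictly dominated by R2, so Row never plays it.
Y is strictly dominated by X (it gives Row strictly more in every row), so Column never plays it.
On the remaining 2×2 (R2, R3 vs X, Z):
Let Row play R2 with probability p. Expected payoff against X: (-12)p + 8(1−p) = −20p + 8; against Z: 2p + 0(1−p) = 2p.
Setting these equal: −20p + 8 = 2p ⇒ −22p = -8 ⇒ p = 4/11, and the value is (-20)·(4/11) + 8 = 8/11.
For Column: with q = P(X), equating R2's and R3's payoffs gives −14q + 2 = 8q ⇒ q = 1/11.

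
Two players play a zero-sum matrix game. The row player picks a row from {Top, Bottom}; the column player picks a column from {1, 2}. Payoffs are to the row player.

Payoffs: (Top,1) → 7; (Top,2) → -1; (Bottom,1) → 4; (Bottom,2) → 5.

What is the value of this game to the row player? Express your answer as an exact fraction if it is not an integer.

Row minima: Top → -1, Bottom → 4; maximin = 4.
Column maxima: 1 → 7, 2 → 5; minimax = 5.
4 ≠ 5, so there is no saddle point; optimal play is mixed.
Let the row player play Top with probability p. Expected payoff against 1: 7p + 4(1−p) = 3p + 4; against 2: (-1)p + 5(1−p) = −6p + 5.
Setting these equal: 3p + 4 = −6p + 5 ⇒ 9p = 1 ⇒ p = 1/9, and the value is (3)·(1/9) + 4 = 13/3.
For the column player: with q = P(1), equating Top's and Bottom's payoffs gives 8q − 1 = −q + 5 ⇒ q = 2/3.

13/3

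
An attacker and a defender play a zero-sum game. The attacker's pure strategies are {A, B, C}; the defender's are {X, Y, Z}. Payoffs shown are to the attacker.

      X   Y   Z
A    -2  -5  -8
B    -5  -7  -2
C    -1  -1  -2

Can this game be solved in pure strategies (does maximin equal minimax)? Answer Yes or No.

Row minima: A → -8, B → -7, C → -2; maximin = -2.
Column maxima: X → -1, Y → -1, Z → -2; minimax = -2.
maximin = minimax = -2, so a saddle point exists.

Yes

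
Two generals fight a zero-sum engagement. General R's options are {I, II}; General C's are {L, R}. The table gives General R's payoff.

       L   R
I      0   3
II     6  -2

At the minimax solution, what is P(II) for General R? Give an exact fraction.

Row minima: I → 0, II → -2; maximin = 0.
Column maxima: L → 6, R → 3; minimax = 3.
0 ≠ 3, so there is no saddle point; optimal play is mixed.
Let General R play I with probability p. Expected payoff against L: 0p + 6(1−p) = −6p + 6; against R: 3p + (-2)(1−p) = 5p − 2.
Setting these equal: −6p + 6 = 5p − 2 ⇒ −11p = -8 ⇒ p = 8/11, and the value is (-6)·(8/11) + 6 = 18/11.
For General C: with q = P(L), equating I's and II's payoffs gives −3q + 3 = 8q − 2 ⇒ q = 5/11.

3/11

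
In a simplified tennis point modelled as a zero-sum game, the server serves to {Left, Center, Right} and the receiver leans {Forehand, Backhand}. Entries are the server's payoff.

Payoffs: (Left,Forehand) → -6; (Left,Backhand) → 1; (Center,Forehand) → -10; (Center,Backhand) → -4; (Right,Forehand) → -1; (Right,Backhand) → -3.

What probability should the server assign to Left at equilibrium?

2/9

Row minima: Left → -6, Center → -10, Right → -3; maximin = -3.
Column maxima: Forehand → -1, Backhand → 1; minimax = -1.
-3 ≠ -1, so there is no saddle point; optimal play is mixed.
Center is strictly dominated by Left, so the server never plays it.
On the remaining 2×2 (Left, Right vs Forehand, Backhand):
Let the server play Left with probability p. Expected payoff against Forehand: (-6)p + (-1)(1−p) = −5p − 1; against Backhand: 1p + (-3)(1−p) = 4p − 3.
Setting these equal: −5p − 1 = 4p − 3 ⇒ −9p = -2 ⇒ p = 2/9, and the value is (-5)·(2/9) − 1 = -19/9.
For the receiver: with q = P(Forehand), equating Left's and Right's payoffs gives −7q + 1 = 2q − 3 ⇒ q = 4/9.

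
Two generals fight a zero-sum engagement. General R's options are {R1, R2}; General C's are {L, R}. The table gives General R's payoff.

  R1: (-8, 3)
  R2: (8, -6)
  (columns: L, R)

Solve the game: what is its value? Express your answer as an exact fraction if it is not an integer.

-24/25

Row minima: R1 → -8, R2 → -6; maximin = -6.
Column maxima: L → 8, R → 3; minimax = 3.
-6 ≠ 3, so there is no saddle point; optimal play is mixed.
Let General R play R1 with probability p. Expected payoff against L: (-8)p + 8(1−p) = −16p + 8; against R: 3p + (-6)(1−p) = 9p − 6.
Setting these equal: −16p + 8 = 9p − 6 ⇒ −25p = -14 ⇒ p = 14/25, and the value is (-16)·(14/25) + 8 = -24/25.
For General C: with q = P(L), equating R1's and R2's payoffs gives −11q + 3 = 14q − 6 ⇒ q = 9/25.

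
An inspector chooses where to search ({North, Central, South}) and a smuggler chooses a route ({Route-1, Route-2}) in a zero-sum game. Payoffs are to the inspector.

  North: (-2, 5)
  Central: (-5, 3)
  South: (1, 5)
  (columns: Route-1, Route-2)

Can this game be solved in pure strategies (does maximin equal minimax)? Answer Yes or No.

Row minima: North → -2, Central → -5, South → 1; maximin = 1.
Column maxima: Route-1 → 1, Route-2 → 5; minimax = 1.
maximin = minimax = 1, so a saddle point exists.

Yes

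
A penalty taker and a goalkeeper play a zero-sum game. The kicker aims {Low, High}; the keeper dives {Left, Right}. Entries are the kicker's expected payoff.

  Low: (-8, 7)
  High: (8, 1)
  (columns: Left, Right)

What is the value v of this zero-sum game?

32/11

Row minima: Low → -8, High → 1; maximin = 1.
Column maxima: Left → 8, Right → 7; minimax = 7.
1 ≠ 7, so there is no saddle point; optimal play is mixed.
Let the kicker play Low with probability p. Expected payoff against Left: (-8)p + 8(1−p) = −16p + 8; against Right: 7p + 1(1−p) = 6p + 1.
Setting these equal: −16p + 8 = 6p + 1 ⇒ −22p = -7 ⇒ p = 7/22, and the value is (-16)·(7/22) + 8 = 32/11.
For the keeper: with q = P(Left), equating Low's and High's payoffs gives −15q + 7 = 7q + 1 ⇒ q = 3/11.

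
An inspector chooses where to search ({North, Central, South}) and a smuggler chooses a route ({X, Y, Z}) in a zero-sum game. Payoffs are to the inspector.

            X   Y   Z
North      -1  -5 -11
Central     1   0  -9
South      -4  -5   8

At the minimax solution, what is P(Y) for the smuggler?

17/22

Row minima: North → -11, Central → -9, South → -5; maximin = -5.
Column maxima: X → 1, Y → 0, Z → 8; minimax = 0.
-5 ≠ 0, so there is no saddle point; optimal play is mixed.
North is strictly dominated by Central, so the inspector never plays it.
X is strictly dominated by Y (it gives the inspector strictly more in every row), so the smuggler never plays it.
On the remaining 2×2 (Central, South vs Y, Z):
Let the inspector play Central with probability p. Expected payoff against Y: 0p + (-5)(1−p) = 5p − 5; against Z: (-9)p + 8(1−p) = −17p + 8.
Setting these equal: 5p − 5 = −17p + 8 ⇒ 22p = 13 ⇒ p = 13/22, and the value is (5)·(13/22) − 5 = -45/22.
For the smuggler: with q = P(Y), equating Central's and South's payoffs gives 9q − 9 = −13q + 8 ⇒ q = 17/22.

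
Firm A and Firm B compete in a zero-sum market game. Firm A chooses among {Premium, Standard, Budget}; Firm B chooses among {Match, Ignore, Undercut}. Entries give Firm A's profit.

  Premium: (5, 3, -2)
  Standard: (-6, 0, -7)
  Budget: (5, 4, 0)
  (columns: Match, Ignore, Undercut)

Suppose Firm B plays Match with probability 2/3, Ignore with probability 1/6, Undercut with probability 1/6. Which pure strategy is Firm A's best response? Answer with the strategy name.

Budget

Expected payoff of Premium: (2/3)·5 + (1/6)·3 + (1/6)·(-2) = 7/2.
Expected payoff of Standard: (2/3)·(-6) + (1/6)·0 + (1/6)·(-7) = -31/6.
Expected payoff of Budget: (2/3)·5 + (1/6)·4 + (1/6)·0 = 4.
The largest is 4, so Firm A's best response is Budget.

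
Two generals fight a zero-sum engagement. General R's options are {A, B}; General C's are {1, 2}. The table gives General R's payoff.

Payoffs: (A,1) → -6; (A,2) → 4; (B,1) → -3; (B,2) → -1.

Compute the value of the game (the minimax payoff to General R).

Row minima: A → -6, B → -3; maximin = -3.
Column maxima: 1 → -3, 2 → 4; minimax = -3.
Since maximin = minimax = -3, there is a saddle point and the value is -3.

-3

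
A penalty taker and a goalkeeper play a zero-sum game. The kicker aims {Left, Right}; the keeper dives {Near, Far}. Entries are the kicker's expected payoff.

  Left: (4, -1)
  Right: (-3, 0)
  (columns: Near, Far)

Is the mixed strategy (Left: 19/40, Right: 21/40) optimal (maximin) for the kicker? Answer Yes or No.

No

Against Near this mix gives (19/40)·4 + (21/40)·(-3) = 13/40.
Against Far this mix gives (19/40)·(-1) + (21/40)·0 = -19/40.
The keeper will play Far, holding the kicker to -19/40. Shifting weight toward the row that does better against Far would raise this floor (the equalizing mix achieves -3/8 against both Far and Near), so the proposed strategy is not optimal.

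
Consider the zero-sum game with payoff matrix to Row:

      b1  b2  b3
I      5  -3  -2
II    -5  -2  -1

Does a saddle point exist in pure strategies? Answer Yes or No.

Row minima: I → -3, II → -5; maximin = -3.
Column maxima: b1 → 5, b2 → -2, b3 → -1; minimax = -2.
-3 ≠ -2, so no pure-strategy equilibrium exists.

No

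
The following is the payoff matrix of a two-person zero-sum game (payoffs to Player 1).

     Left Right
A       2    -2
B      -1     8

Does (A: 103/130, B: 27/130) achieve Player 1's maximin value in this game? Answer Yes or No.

Against Left this mix gives (103/130)·2 + (27/130)·(-1) = 179/130.
Against Right this mix gives (103/130)·(-2) + (27/130)·8 = 1/13.
Player 2 will play Right, holding Player 1 to 1/13. Shifting weight toward the row that does better against Right would raise this floor (the equalizing mix achieves 14/13 against both Right and Left), so the proposed strategy is not optimal.

No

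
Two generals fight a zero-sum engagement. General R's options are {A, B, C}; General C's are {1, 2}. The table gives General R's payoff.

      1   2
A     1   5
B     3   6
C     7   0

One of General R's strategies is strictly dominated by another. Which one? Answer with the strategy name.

B gives a strictly higher payoff than A against every column: 3 > 1, 6 > 5.
So A is strictly dominated and General R never plays it.

A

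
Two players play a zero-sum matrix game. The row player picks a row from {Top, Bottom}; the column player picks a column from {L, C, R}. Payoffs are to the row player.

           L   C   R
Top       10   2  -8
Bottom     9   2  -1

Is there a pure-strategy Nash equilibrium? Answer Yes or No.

Row minima: Top → -8, Bottom → -1; maximin = -1.
Column maxima: L → 10, C → 2, R → -1; minimax = -1.
maximin = minimax = -1, so a saddle point exists.

Yes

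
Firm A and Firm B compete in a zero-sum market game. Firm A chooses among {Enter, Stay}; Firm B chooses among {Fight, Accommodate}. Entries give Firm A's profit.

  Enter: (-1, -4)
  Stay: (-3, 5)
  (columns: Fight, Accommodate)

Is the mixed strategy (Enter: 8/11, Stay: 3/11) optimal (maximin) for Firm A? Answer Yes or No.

Against Fight this mix gives (8/11)·(-1) + (3/11)·(-3) = -17/11.
Against Accommodate this mix gives (8/11)·(-4) + (3/11)·5 = -17/11.
All of Firm B's active replies (Fight, Accommodate) yield -17/11, and no column does worse for Firm A. The mix makes Firm B indifferent and guarantees -17/11, so it is optimal.

Yes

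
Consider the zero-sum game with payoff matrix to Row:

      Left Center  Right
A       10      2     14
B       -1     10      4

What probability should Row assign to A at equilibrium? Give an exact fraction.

Row minima: A → 2, B → -1; maximin = 2.
Column maxima: Left → 10, Center → 10, Right → 14; minimax = 10.
2 ≠ 10, so there is no saddle point; optimal play is mixed.
Right is strictly dominated by Left (it gives Row strictly more in every row), so Column never plays it.
On the remaining 2×2 (A, B vs Left, Center):
Let Row play A with probability p. Expected payoff against Left: 10p + (-1)(1−p) = 11p − 1; against Center: 2p + 10(1−p) = −8p + 10.
Setting these equal: 11p − 1 = −8p + 10 ⇒ 19p = 11 ⇒ p = 11/19, and the value is (11)·(11/19) − 1 = 102/19.
For Column: with q = P(Left), equating A's and B's payoffs gives 8q + 2 = −11q + 10 ⇒ q = 8/19.

11/19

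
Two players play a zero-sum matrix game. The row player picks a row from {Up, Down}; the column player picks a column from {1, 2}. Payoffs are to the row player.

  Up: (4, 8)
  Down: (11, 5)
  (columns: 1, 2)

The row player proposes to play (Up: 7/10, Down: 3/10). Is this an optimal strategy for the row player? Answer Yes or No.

No

Against 1 this mix gives (7/10)·4 + (3/10)·11 = 61/10.
Against 2 this mix gives (7/10)·8 + (3/10)·5 = 71/10.
The column player will play 1, holding the row player to 61/10. Shifting weight toward the row that does better against 1 would raise this floor (the equalizing mix achieves 34/5 against both 1 and 2), so the proposed strategy is not optimal.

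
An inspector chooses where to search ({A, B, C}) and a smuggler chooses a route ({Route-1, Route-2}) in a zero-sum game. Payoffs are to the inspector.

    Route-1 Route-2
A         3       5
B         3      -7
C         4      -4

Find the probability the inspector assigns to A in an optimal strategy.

4/5

Row minima: A → 3, B → -7, C → -4; maximin = 3.
Column maxima: Route-1 → 4, Route-2 → 5; minimax = 4.
3 ≠ 4, so there is no saddle point; optimal play is mixed.
B is strictly dominated by C, so the inspector never plays it.
On the remaining 2×2 (A, C vs Route-1, Route-2):
Let the inspector play A with probability p. Expected payoff against Route-1: 3p + 4(1−p) = −p + 4; against Route-2: 5p + (-4)(1−p) = 9p − 4.
Setting these equal: −p + 4 = 9p − 4 ⇒ −10p = -8 ⇒ p = 4/5, and the value is (-1)·(4/5) + 4 = 16/5.
For the smuggler: with q = P(Route-1), equating A's and C's payoffs gives −2q + 5 = 8q − 4 ⇒ q = 9/10.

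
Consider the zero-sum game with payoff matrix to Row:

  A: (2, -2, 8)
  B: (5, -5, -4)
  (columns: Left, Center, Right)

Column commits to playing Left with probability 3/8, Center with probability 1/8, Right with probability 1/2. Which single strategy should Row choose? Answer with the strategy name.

A

Expected payoff of A: (3/8)·2 + (1/8)·(-2) + (1/2)·8 = 9/2.
Expected payoff of B: (3/8)·5 + (1/8)·(-5) + (1/2)·(-4) = -3/4.
The largest is 9/2, so Row's best response is A.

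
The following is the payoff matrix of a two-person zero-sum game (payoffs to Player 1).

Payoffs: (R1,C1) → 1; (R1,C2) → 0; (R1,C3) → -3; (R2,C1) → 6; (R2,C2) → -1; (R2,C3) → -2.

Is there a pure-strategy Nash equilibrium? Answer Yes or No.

Row minima: R1 → -3, R2 → -2; maximin = -2.
Column maxima: C1 → 6, C2 → 0, C3 → -2; minimax = -2.
maximin = minimax = -2, so a saddle point exists.

Yes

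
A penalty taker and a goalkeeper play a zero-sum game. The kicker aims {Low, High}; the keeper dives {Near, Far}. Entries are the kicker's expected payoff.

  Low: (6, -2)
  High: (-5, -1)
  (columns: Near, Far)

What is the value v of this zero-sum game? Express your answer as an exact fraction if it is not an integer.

-4/3

Row minima: Low → -2, High → -5; maximin = -2.
Column maxima: Near → 6, Far → -1; minimax = -1.
-2 ≠ -1, so there is no saddle point; optimal play is mixed.
Let the kicker play Low with probability p. Expected payoff against Near: 6p + (-5)(1−p) = 11p − 5; against Far: (-2)p + (-1)(1−p) = −p − 1.
Setting these equal: 11p − 5 = −p − 1 ⇒ 12p = 4 ⇒ p = 1/3, and the value is (11)·(1/3) − 5 = -4/3.
For the keeper: with q = P(Near), equating Low's and High's payoffs gives 8q − 2 = −4q − 1 ⇒ q = 1/12.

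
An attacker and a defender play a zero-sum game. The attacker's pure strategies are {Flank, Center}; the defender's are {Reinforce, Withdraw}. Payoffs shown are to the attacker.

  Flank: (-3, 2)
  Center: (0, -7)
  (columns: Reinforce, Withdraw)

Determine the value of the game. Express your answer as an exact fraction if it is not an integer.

-7/4

Row minima: Flank → -3, Center → -7; maximin = -3.
Column maxima: Reinforce → 0, Withdraw → 2; minimax = 0.
-3 ≠ 0, so there is no saddle point; optimal play is mixed.
Let the attacker play Flank with probability p. Expected payoff against Reinforce: (-3)p + 0(1−p) = −3p; against Withdraw: 2p + (-7)(1−p) = 9p − 7.
Setting these equal: −3p = 9p − 7 ⇒ −12p = -7 ⇒ p = 7/12, and the value is (-3)·(7/12) = -7/4.
For the defender: with q = P(Reinforce), equating Flank's and Center's payoffs gives −5q + 2 = 7q − 7 ⇒ q = 3/4.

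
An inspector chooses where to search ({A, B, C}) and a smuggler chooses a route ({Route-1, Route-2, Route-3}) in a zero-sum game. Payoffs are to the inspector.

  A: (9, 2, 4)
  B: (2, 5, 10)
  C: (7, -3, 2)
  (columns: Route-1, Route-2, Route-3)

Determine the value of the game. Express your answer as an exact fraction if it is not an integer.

41/10

Row minima: A → 2, B → 2, C → -3; maximin = 2.
Column maxima: Route-1 → 9, Route-2 → 5, Route-3 → 10; minimax = 5.
2 ≠ 5, so there is no saddle point; optimal play is mixed.
C is strictly dominated by A, so the inspector never plays it.
Route-3 is strictly dominated by Route-2 (it gives the inspector strictly more in every row), so the smuggler never plays it.
On the remaining 2×2 (A, B vs Route-1, Route-2):
Let the inspector play A with probability p. Expected payoff against Route-1: 9p + 2(1−p) = 7p + 2; against Route-2: 2p + 5(1−p) = −3p + 5.
Setting these equal: 7p + 2 = −3p + 5 ⇒ 10p = 3 ⇒ p = 3/10, and the value is (7)·(3/10) + 2 = 41/10.
For the smuggler: with q = P(Route-1), equating A's and B's payoffs gives 7q + 2 = −3q + 5 ⇒ q = 3/10.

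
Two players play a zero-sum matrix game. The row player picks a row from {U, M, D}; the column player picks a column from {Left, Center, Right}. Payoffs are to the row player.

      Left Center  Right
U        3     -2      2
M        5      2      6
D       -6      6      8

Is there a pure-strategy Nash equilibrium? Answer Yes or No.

Row minima: U → -2, M → 2, D → -6; maximin = 2.
Column maxima: Left → 5, Center → 6, Right → 8; minimax = 5.
2 ≠ 5, so no pure-strategy equilibrium exists.

No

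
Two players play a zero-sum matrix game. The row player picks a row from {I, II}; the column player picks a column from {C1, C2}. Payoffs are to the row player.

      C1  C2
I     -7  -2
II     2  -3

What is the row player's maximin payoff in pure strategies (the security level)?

-3

Row minima: I → -7, II → -3.
The best of these is -3.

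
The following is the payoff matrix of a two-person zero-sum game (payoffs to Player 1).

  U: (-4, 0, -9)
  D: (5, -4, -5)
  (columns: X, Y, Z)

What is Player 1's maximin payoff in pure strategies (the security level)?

Row minima: U → -9, D → -5.
The best of these is -5.

-5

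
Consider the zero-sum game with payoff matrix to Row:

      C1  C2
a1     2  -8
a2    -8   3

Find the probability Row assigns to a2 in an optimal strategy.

Row minima: a1 → -8, a2 → -8; maximin = -8.
Column maxima: C1 → 2, C2 → 3; minimax = 2.
-8 ≠ 2, so there is no saddle point; optimal play is mixed.
Let Row play a1 with probability p. Expected payoff against C1: 2p + (-8)(1−p) = 10p − 8; against C2: (-8)p + 3(1−p) = −11p + 3.
Setting these equal: 10p − 8 = −11p + 3 ⇒ 21p = 11 ⇒ p = 11/21, and the value is (10)·(11/21) − 8 = -58/21.
For Column: with q = P(C1), equating a1's and a2's payoffs gives 10q − 8 = −11q + 3 ⇒ q = 11/21.

10/21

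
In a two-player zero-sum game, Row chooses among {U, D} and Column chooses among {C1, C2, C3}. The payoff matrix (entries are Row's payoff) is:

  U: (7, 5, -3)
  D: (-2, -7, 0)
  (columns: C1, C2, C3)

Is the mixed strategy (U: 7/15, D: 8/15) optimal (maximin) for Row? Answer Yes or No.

Yes

Against C1 this mix gives (7/15)·7 + (8/15)·(-2) = 11/5.
Against C2 this mix gives (7/15)·5 + (8/15)·(-7) = -7/5.
Against C3 this mix gives (7/15)·(-3) + (8/15)·0 = -7/5.
All of Column's active replies (C2, C3) yield -7/5, and no column does worse for Row. The mix makes Column indifferent and guarantees -7/5, so it is optimal.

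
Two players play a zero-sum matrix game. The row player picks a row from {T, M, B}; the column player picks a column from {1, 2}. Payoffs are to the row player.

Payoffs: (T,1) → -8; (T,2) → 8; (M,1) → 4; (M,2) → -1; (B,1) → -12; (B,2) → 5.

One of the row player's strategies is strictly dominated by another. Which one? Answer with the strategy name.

B

T gives a strictly higher payoff than B against every column: -8 > -12, 8 > 5.
So B is strictly dominated and the row player never plays it.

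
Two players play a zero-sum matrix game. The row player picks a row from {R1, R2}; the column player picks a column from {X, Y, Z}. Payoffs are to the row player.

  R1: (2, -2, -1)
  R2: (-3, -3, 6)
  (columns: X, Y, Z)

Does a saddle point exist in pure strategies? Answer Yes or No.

Row minima: R1 → -2, R2 → -3; maximin = -2.
Column maxima: X → 2, Y → -2, Z → 6; minimax = -2.
maximin = minimax = -2, so a saddle point exists.

Yes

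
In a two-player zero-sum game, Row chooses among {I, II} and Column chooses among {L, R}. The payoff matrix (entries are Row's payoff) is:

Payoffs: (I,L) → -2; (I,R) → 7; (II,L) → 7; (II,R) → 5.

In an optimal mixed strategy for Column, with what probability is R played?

9/11

Row minima: I → -2, II → 5; maximin = 5.
Column maxima: L → 7, R → 7; minimax = 7.
5 ≠ 7, so there is no saddle point; optimal play is mixed.
Let Row play I with probability p. Expected payoff against L: (-2)p + 7(1−p) = −9p + 7; against R: 7p + 5(1−p) = 2p + 5.
Setting these equal: −9p + 7 = 2p + 5 ⇒ −11p = -2 ⇒ p = 2/11, and the value is (-9)·(2/11) + 7 = 59/11.
For Column: with q = P(L), equating I's and II's payoffs gives −9q + 7 = 2q + 5 ⇒ q = 2/11.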